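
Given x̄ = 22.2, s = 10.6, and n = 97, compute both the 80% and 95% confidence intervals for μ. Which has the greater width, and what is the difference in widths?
95% CI is wider by 1.49

df = 96
80% CI: t* = 1.290, (20.81, 23.59), width = 2 · t* · s/√n = 2.78
95% CI: t* = 1.985, (20.06, 24.34), width = 2 · t* · s/√n = 4.27

The 95% CI is wider by 4.27 - 2.78 = 1.49.
Higher confidence requires a wider interval.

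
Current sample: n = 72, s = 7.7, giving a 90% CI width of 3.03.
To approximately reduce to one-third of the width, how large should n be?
n ≈ 648

CI width ∝ 1/√n
To reduce width by factor 3, need √n to grow by 3 → need 3² = 9 times as many samples.

Current: n = 72, width = 3.03
New: n = 648, width ≈ 1.00

Width reduced by factor of 3.03/1.00 = 3.03.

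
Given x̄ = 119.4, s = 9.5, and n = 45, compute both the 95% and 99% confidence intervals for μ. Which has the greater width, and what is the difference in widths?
99% CI is wider by 1.91

df = 44
95% CI: t* = 2.015, (116.55, 122.25), width = 2 · t* · s/√n = 5.71
99% CI: t* = 2.692, (115.59, 123.21), width = 2 · t* · s/√n = 7.62

The 99% CI is wider by 7.62 - 5.71 = 1.91.
Higher confidence requires a wider interval.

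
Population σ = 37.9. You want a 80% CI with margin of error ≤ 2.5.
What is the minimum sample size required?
n ≥ 378

For margin E ≤ 2.5:
n ≥ (z* · σ / E)²
n ≥ (1.282 · 37.9 / 2.5)²
n ≥ 377.72

Minimum n = 378 (rounding up)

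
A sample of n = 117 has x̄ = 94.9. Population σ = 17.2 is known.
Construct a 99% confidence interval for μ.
(90.80, 99.00)

z-interval (σ known):
z* = 2.576 for 99% confidence

Margin of error = z* · σ/√n = 2.576 · 17.2/√117 = 4.10

CI: (94.9 - 4.10, 94.9 + 4.10) = (90.80, 99.00)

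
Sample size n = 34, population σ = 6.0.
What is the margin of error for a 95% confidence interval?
Margin of error = 2.02

Margin of error = z* · σ/√n
= 1.960 · 6.0/√34
= 1.960 · 6.0/5.8310
= 2.02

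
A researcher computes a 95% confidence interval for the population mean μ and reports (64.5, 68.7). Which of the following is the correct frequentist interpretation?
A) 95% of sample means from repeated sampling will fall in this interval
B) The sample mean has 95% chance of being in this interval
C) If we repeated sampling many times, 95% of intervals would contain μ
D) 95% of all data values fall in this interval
C

A) Wrong — coverage applies to intervals containing μ, not to future x̄ values.
B) Wrong — x̄ is observed and sits in the interval by construction.
C) Correct — this is the frequentist long-run coverage interpretation.
D) Wrong — a CI is about the parameter μ, not individual data values.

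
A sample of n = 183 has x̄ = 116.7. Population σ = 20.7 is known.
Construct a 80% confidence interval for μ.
(114.74, 118.66)

z-interval (σ known):
z* = 1.282 for 80% confidence

Margin of error = z* · σ/√n = 1.282 · 20.7/√183 = 1.96

CI: (116.7 - 1.96, 116.7 + 1.96) = (114.74, 118.66)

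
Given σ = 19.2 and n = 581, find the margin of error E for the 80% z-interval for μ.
Margin of error = 1.02

Margin of error = z* · σ/√n
= 1.282 · 19.2/√581
= 1.282 · 19.2/24.1039
= 1.02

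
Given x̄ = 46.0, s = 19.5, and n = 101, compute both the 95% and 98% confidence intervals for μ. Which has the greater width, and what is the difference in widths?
98% CI is wider by 1.47

df = 100
95% CI: t* = 1.984, (42.15, 49.85), width = 2 · t* · s/√n = 7.70
98% CI: t* = 2.364, (41.41, 50.59), width = 2 · t* · s/√n = 9.17

The 98% CI is wider by 9.17 - 7.70 = 1.47.
Higher confidence requires a wider interval.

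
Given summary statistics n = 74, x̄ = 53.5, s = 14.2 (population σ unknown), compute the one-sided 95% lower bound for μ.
μ ≥ 50.75

Lower bound (one-sided):
t* = 1.666 (one-sided for 95%)
Lower bound = x̄ - t* · s/√n = 53.5 - 1.666 · 14.2/√74 = 50.75

We are 95% confident that μ ≥ 50.75.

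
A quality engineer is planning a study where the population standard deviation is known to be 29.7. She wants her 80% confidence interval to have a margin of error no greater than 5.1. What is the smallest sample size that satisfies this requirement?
n ≥ 56

For margin E ≤ 5.1:
n ≥ (z* · σ / E)²
n ≥ (1.282 · 29.7 / 5.1)²
n ≥ 55.74

Minimum n = 56 (rounding up)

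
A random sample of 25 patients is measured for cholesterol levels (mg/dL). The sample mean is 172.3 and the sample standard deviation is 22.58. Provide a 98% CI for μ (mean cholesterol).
(161.05, 183.55)

t-interval (σ unknown):
df = n - 1 = 24
t* = 2.492 for 98% confidence

Margin of error = t* · s/√n = 2.492 · 22.58/√25 = 11.25

CI: (161.05, 183.55)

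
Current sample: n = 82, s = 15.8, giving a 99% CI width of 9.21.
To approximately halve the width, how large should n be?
n ≈ 328

CI width ∝ 1/√n
To reduce width by factor 2, need √n to grow by 2 → need 2² = 4 times as many samples.

Current: n = 82, width = 9.21
New: n = 328, width ≈ 4.52

Width reduced by factor of 9.21/4.52 = 2.04.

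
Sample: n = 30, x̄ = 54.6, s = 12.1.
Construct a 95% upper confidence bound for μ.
μ ≤ 58.35

Upper bound (one-sided):
t* = 1.699 (one-sided for 95%)
Upper bound = x̄ + t* · s/√n = 54.6 + 1.699 · 12.1/√30 = 58.35

We are 95% confident that μ ≤ 58.35.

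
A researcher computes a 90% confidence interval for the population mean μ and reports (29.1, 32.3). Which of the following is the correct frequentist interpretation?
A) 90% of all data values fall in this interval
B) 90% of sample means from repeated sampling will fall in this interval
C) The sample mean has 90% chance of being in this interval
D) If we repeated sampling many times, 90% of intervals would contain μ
D

A) Wrong — a CI is about the parameter μ, not individual data values.
B) Wrong — coverage applies to intervals containing μ, not to future x̄ values.
C) Wrong — x̄ is observed and sits in the interval by construction.
D) Correct — this is the frequentist long-run coverage interpretation.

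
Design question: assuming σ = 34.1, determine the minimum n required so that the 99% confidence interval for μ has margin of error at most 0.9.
n ≥ 9527

For margin E ≤ 0.9:
n ≥ (z* · σ / E)²
n ≥ (2.576 · 34.1 / 0.9)²
n ≥ 9526.11

Minimum n = 9527 (rounding up)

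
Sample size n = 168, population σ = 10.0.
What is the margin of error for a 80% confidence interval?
Margin of error = 0.99

Margin of error = z* · σ/√n
= 1.282 · 10.0/√168
= 1.282 · 10.0/12.9615
= 0.99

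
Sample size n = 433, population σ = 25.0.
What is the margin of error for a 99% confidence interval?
Margin of error = 3.09

Margin of error = z* · σ/√n
= 2.576 · 25.0/√433
= 2.576 · 25.0/20.8087
= 3.09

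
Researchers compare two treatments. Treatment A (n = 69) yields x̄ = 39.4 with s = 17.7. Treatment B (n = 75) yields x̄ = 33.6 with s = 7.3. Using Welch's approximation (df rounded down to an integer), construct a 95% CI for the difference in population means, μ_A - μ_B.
(1.25, 10.35)

Difference: x̄₁ - x̄₂ = 5.80
SE = √(s₁²/n₁ + s₂²/n₂) = √(17.7²/69 + 7.3²/75) = 2.2915
df = 88.95 → 88 (Welch–Satterthwaite, rounded down)
t* = 1.987

CI: 5.80 ± 1.987 · 2.2915 = 5.80 ± 4.55 = (1.25, 10.35)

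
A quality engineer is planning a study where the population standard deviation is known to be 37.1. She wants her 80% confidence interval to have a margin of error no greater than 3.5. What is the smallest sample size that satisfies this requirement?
n ≥ 185

For margin E ≤ 3.5:
n ≥ (z* · σ / E)²
n ≥ (1.282 · 37.1 / 3.5)²
n ≥ 184.67

Minimum n = 185 (rounding up)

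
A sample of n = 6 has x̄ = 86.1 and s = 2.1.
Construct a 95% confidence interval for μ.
(83.90, 88.30)

t-interval (σ unknown):
df = n - 1 = 5
t* = 2.571 for 95% confidence

Margin of error = t* · s/√n = 2.571 · 2.1/√6 = 2.20

CI: (83.90, 88.30)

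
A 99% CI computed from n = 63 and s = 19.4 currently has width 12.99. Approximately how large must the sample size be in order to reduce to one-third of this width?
n ≈ 567

CI width ∝ 1/√n
To reduce width by factor 3, need √n to grow by 3 → need 3² = 9 times as many samples.

Current: n = 63, width = 12.99
New: n = 567, width ≈ 4.21

Width reduced by factor of 12.99/4.21 = 3.09.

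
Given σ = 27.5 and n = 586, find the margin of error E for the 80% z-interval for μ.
Margin of error = 1.46

Margin of error = z* · σ/√n
= 1.282 · 27.5/√586
= 1.282 · 27.5/24.2074
= 1.46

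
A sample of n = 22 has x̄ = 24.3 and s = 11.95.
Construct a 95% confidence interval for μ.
(19.00, 29.60)

t-interval (σ unknown):
df = n - 1 = 21
t* = 2.080 for 95% confidence

Margin of error = t* · s/√n = 2.080 · 11.95/√22 = 5.30

CI: (19.00, 29.60)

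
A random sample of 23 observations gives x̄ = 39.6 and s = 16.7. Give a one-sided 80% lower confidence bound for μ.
μ ≥ 36.61

Lower bound (one-sided):
t* = 0.858 (one-sided for 80%)
Lower bound = x̄ - t* · s/√n = 39.6 - 0.858 · 16.7/√23 = 36.61

We are 80% confident that μ ≥ 36.61.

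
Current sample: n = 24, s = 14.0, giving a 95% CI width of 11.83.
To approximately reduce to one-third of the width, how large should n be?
n ≈ 216

CI width ∝ 1/√n
To reduce width by factor 3, need √n to grow by 3 → need 3² = 9 times as many samples.

Current: n = 24, width = 11.83
New: n = 216, width ≈ 3.76

Width reduced by factor of 11.83/3.76 = 3.15.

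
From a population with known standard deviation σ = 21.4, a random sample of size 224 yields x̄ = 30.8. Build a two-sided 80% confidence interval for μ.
(28.97, 32.63)

z-interval (σ known):
z* = 1.282 for 80% confidence

Margin of error = z* · σ/√n = 1.282 · 21.4/√224 = 1.83

CI: (30.8 - 1.83, 30.8 + 1.83) = (28.97, 32.63)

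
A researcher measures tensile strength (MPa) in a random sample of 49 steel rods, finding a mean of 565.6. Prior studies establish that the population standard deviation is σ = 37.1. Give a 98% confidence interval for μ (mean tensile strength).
(553.27, 577.93)

z-interval (σ known):
z* = 2.326 for 98% confidence

Margin of error = z* · σ/√n = 2.326 · 37.1/√49 = 12.33

CI: (565.6 - 12.33, 565.6 + 12.33) = (553.27, 577.93)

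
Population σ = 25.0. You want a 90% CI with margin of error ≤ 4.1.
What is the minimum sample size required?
n ≥ 101

For margin E ≤ 4.1:
n ≥ (z* · σ / E)²
n ≥ (1.645 · 25.0 / 4.1)²
n ≥ 100.61

Minimum n = 101 (rounding up)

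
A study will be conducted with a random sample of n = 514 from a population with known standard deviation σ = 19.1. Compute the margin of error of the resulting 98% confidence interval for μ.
Margin of error = 1.96

Margin of error = z* · σ/√n
= 2.326 · 19.1/√514
= 2.326 · 19.1/22.6716
= 1.96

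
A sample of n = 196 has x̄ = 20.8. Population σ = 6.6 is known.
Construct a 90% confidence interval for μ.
(20.02, 21.58)

z-interval (σ known):
z* = 1.645 for 90% confidence

Margin of error = z* · σ/√n = 1.645 · 6.6/√196 = 0.78

CI: (20.8 - 0.78, 20.8 + 0.78) = (20.02, 21.58)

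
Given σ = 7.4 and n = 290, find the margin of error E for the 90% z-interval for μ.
Margin of error = 0.71

Margin of error = z* · σ/√n
= 1.645 · 7.4/√290
= 1.645 · 7.4/17.0294
= 0.71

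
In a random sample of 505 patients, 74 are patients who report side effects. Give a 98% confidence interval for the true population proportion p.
(0.110, 0.183)

Proportion CI:
p̂ = 74/505 = 0.14653
SE = √(p̂(1-p̂)/n) = √(0.14653 · 0.85347 / 505) = 0.01574

z* = 2.326
Margin = z* · SE = 2.326 · 0.01574 = 0.0366

CI: 0.14653 ± 0.0366 = (0.110, 0.183)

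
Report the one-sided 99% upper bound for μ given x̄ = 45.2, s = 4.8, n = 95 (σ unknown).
μ ≤ 46.37

Upper bound (one-sided):
t* = 2.367 (one-sided for 99%)
Upper bound = x̄ + t* · s/√n = 45.2 + 2.367 · 4.8/√95 = 46.37

We are 99% confident that μ ≤ 46.37.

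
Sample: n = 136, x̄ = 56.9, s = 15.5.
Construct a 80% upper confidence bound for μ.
μ ≤ 58.02

Upper bound (one-sided):
t* = 0.844 (one-sided for 80%)
Upper bound = x̄ + t* · s/√n = 56.9 + 0.844 · 15.5/√136 = 58.02

We are 80% confident that μ ≤ 58.02.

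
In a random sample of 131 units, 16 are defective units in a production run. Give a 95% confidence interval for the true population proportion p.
(0.066, 0.178)

Proportion CI:
p̂ = 16/131 = 0.12214
SE = √(p̂(1-p̂)/n) = √(0.12214 · 0.87786 / 131) = 0.02861

z* = 1.960
Margin = z* · SE = 1.960 · 0.02861 = 0.0561

CI: 0.12214 ± 0.0561 = (0.066, 0.178)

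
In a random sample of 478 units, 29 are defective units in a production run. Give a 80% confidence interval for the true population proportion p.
(0.047, 0.075)

Proportion CI:
p̂ = 29/478 = 0.06067
SE = √(p̂(1-p̂)/n) = √(0.06067 · 0.93933 / 478) = 0.01092

z* = 1.282
Margin = z* · SE = 1.282 · 0.01092 = 0.0140

CI: 0.06067 ± 0.0140 = (0.047, 0.075)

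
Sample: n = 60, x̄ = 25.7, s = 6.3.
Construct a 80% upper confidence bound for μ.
μ ≤ 26.39

Upper bound (one-sided):
t* = 0.848 (one-sided for 80%)
Upper bound = x̄ + t* · s/√n = 25.7 + 0.848 · 6.3/√60 = 26.39

We are 80% confident that μ ≤ 26.39.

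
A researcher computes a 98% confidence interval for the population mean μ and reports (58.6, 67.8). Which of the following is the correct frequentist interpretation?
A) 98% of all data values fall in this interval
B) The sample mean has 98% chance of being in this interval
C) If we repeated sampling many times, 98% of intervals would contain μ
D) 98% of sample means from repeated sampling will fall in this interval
C

A) Wrong — a CI is about the parameter μ, not individual data values.
B) Wrong — x̄ is observed and sits in the interval by construction.
C) Correct — this is the frequentist long-run coverage interpretation.
D) Wrong — coverage applies to intervals containing μ, not to future x̄ values.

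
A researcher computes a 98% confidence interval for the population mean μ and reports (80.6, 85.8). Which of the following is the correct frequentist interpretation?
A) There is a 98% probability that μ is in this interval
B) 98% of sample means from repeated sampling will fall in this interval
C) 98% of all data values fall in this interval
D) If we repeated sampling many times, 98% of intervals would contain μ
D

A) Wrong — μ is fixed; the randomness lives in the interval, not in μ.
B) Wrong — coverage applies to intervals containing μ, not to future x̄ values.
C) Wrong — a CI is about the parameter μ, not individual data values.
D) Correct — this is the frequentist long-run coverage interpretation.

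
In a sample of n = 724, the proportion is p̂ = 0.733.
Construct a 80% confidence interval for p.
(0.712, 0.754)

Proportion CI:
SE = √(p̂(1-p̂)/n) = √(0.733 · 0.267 / 724) = 0.01644

z* = 1.282
Margin = z* · SE = 1.282 · 0.01644 = 0.0211

CI: 0.733 ± 0.0211 = (0.712, 0.754)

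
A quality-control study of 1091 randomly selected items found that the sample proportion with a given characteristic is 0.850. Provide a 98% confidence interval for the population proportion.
(0.825, 0.875)

Proportion CI:
SE = √(p̂(1-p̂)/n) = √(0.850 · 0.150 / 1091) = 0.01081

z* = 2.326
Margin = z* · SE = 2.326 · 0.01081 = 0.0251

CI: 0.850 ± 0.0251 = (0.825, 0.875)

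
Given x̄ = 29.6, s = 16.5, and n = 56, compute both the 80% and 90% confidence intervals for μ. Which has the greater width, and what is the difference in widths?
90% CI is wider by 1.66

df = 55
80% CI: t* = 1.297, (26.74, 32.46), width = 2 · t* · s/√n = 5.72
90% CI: t* = 1.673, (25.91, 33.29), width = 2 · t* · s/√n = 7.38

The 90% CI is wider by 7.38 - 5.72 = 1.66.
Higher confidence requires a wider interval.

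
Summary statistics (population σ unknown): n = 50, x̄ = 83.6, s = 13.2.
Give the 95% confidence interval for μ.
(79.85, 87.35)

t-interval (σ unknown):
df = n - 1 = 49
t* = 2.010 for 95% confidence

Margin of error = t* · s/√n = 2.010 · 13.2/√50 = 3.75

CI: (79.85, 87.35)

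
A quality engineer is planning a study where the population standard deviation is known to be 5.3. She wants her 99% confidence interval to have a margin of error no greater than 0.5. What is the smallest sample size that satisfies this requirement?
n ≥ 746

For margin E ≤ 0.5:
n ≥ (z* · σ / E)²
n ≥ (2.576 · 5.3 / 0.5)²
n ≥ 745.60

Minimum n = 746 (rounding up)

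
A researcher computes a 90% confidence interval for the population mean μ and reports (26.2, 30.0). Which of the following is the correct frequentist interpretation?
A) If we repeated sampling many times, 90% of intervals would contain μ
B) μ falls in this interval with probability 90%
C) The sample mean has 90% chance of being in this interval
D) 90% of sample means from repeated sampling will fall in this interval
A

A) Correct — this is the frequentist long-run coverage interpretation.
B) Wrong — μ is fixed; the randomness lives in the interval, not in μ.
C) Wrong — x̄ is observed and sits in the interval by construction.
D) Wrong — coverage applies to intervals containing μ, not to future x̄ values.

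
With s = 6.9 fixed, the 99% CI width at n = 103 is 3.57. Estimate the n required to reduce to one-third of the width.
n ≈ 927

CI width ∝ 1/√n
To reduce width by factor 3, need √n to grow by 3 → need 3² = 9 times as many samples.

Current: n = 103, width = 3.57
New: n = 927, width ≈ 1.17

Width reduced by factor of 3.57/1.17 = 3.05.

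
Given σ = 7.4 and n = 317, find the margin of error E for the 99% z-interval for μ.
Margin of error = 1.07

Margin of error = z* · σ/√n
= 2.576 · 7.4/√317
= 2.576 · 7.4/17.8045
= 1.07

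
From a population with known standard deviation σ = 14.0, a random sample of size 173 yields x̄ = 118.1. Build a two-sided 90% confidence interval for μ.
(116.35, 119.85)

z-interval (σ known):
z* = 1.645 for 90% confidence

Margin of error = z* · σ/√n = 1.645 · 14.0/√173 = 1.75

CI: (118.1 - 1.75, 118.1 + 1.75) = (116.35, 119.85)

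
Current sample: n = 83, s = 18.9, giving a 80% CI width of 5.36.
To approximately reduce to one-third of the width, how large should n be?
n ≈ 747

CI width ∝ 1/√n
To reduce width by factor 3, need √n to grow by 3 → need 3² = 9 times as many samples.

Current: n = 83, width = 5.36
New: n = 747, width ≈ 1.77

Width reduced by factor of 5.36/1.77 = 3.03.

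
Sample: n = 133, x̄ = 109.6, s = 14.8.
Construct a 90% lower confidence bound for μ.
μ ≥ 107.95

Lower bound (one-sided):
t* = 1.288 (one-sided for 90%)
Lower bound = x̄ - t* · s/√n = 109.6 - 1.288 · 14.8/√133 = 107.95

We are 90% confident that μ ≥ 107.95.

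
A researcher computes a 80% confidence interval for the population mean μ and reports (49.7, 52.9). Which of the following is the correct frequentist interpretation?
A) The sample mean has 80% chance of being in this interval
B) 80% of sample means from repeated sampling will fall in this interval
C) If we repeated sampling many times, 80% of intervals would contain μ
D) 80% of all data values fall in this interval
C

A) Wrong — x̄ is observed and sits in the interval by construction.
B) Wrong — coverage applies to intervals containing μ, not to future x̄ values.
C) Correct — this is the frequentist long-run coverage interpretation.
D) Wrong — a CI is about the parameter μ, not individual data values.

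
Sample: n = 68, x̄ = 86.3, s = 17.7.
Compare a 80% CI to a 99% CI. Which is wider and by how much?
99% CI is wider by 5.83

df = 67
80% CI: t* = 1.294, (83.52, 89.08), width = 2 · t* · s/√n = 5.55
99% CI: t* = 2.651, (80.61, 91.99), width = 2 · t* · s/√n = 11.38

The 99% CI is wider by 11.38 - 5.55 = 5.83.
Higher confidence requires a wider interval.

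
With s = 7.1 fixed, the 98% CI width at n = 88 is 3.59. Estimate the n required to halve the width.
n ≈ 352

CI width ∝ 1/√n
To reduce width by factor 2, need √n to grow by 2 → need 2² = 4 times as many samples.

Current: n = 88, width = 3.59
New: n = 352, width ≈ 1.77

Width reduced by factor of 3.59/1.77 = 2.03.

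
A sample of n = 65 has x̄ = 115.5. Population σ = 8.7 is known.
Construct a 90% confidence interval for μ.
(113.72, 117.28)

z-interval (σ known):
z* = 1.645 for 90% confidence

Margin of error = z* · σ/√n = 1.645 · 8.7/√65 = 1.78

CI: (115.5 - 1.78, 115.5 + 1.78) = (113.72, 117.28)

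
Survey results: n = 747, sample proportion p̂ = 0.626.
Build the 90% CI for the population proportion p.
(0.597, 0.655)

Proportion CI:
SE = √(p̂(1-p̂)/n) = √(0.626 · 0.374 / 747) = 0.01770

z* = 1.645
Margin = z* · SE = 1.645 · 0.01770 = 0.0291

CI: 0.626 ± 0.0291 = (0.597, 0.655)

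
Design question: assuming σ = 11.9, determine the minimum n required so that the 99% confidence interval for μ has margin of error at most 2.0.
n ≥ 235

For margin E ≤ 2.0:
n ≥ (z* · σ / E)²
n ≥ (2.576 · 11.9 / 2.0)²
n ≥ 234.92

Minimum n = 235 (rounding up)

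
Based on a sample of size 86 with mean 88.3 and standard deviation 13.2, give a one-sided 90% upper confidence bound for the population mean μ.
μ ≤ 90.14

Upper bound (one-sided):
t* = 1.292 (one-sided for 90%)
Upper bound = x̄ + t* · s/√n = 88.3 + 1.292 · 13.2/√86 = 90.14

We are 90% confident that μ ≤ 90.14.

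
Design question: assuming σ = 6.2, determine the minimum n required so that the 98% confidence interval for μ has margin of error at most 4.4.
n ≥ 11

For margin E ≤ 4.4:
n ≥ (z* · σ / E)²
n ≥ (2.326 · 6.2 / 4.4)²
n ≥ 10.74

Minimum n = 11 (rounding up)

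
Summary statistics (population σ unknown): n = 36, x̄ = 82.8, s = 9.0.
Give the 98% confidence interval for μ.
(79.14, 86.46)

t-interval (σ unknown):
df = n - 1 = 35
t* = 2.438 for 98% confidence

Margin of error = t* · s/√n = 2.438 · 9.0/√36 = 3.66

CI: (79.14, 86.46)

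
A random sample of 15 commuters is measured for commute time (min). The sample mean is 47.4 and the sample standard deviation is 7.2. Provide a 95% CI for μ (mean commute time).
(43.41, 51.39)

t-interval (σ unknown):
df = n - 1 = 14
t* = 2.145 for 95% confidence

Margin of error = t* · s/√n = 2.145 · 7.2/√15 = 3.99

CI: (43.41, 51.39)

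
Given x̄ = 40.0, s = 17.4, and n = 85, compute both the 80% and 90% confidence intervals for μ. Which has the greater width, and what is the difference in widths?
90% CI is wider by 1.40

df = 84
80% CI: t* = 1.292, (37.56, 42.44), width = 2 · t* · s/√n = 4.88
90% CI: t* = 1.663, (36.86, 43.14), width = 2 · t* · s/√n = 6.28

The 90% CI is wider by 6.28 - 4.88 = 1.40.
Higher confidence requires a wider interval.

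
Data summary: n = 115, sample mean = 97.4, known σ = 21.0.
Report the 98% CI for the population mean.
(92.85, 101.95)

z-interval (σ known):
z* = 2.326 for 98% confidence

Margin of error = z* · σ/√n = 2.326 · 21.0/√115 = 4.55

CI: (97.4 - 4.55, 97.4 + 4.55) = (92.85, 101.95)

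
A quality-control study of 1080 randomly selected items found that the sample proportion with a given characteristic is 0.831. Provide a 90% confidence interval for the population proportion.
(0.812, 0.850)

Proportion CI:
SE = √(p̂(1-p̂)/n) = √(0.831 · 0.169 / 1080) = 0.01140

z* = 1.645
Margin = z* · SE = 1.645 · 0.01140 = 0.0188

CI: 0.831 ± 0.0188 = (0.812, 0.850)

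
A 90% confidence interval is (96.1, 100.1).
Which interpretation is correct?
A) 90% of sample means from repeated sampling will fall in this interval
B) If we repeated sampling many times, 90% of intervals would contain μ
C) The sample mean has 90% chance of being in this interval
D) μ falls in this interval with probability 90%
B

A) Wrong — coverage applies to intervals containing μ, not to future x̄ values.
B) Correct — this is the frequentist long-run coverage interpretation.
C) Wrong — x̄ is observed and sits in the interval by construction.
D) Wrong — μ is fixed; the randomness lives in the interval, not in μ.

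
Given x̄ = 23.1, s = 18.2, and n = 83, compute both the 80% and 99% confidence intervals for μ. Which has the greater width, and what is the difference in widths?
99% CI is wider by 5.38

df = 82
80% CI: t* = 1.292, (20.52, 25.68), width = 2 · t* · s/√n = 5.16
99% CI: t* = 2.637, (17.83, 28.37), width = 2 · t* · s/√n = 10.54

The 99% CI is wider by 10.54 - 5.16 = 5.38.
Higher confidence requires a wider interval.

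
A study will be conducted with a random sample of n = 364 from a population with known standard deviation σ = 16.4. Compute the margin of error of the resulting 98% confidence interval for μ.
Margin of error = 2.00

Margin of error = z* · σ/√n
= 2.326 · 16.4/√364
= 2.326 · 16.4/19.0788
= 2.00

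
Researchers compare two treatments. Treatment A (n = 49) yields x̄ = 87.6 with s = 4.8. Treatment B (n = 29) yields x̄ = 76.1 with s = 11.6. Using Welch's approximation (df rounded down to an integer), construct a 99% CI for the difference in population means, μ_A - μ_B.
(5.32, 17.68)

Difference: x̄₁ - x̄₂ = 11.50
SE = √(s₁²/n₁ + s₂²/n₂) = √(4.8²/49 + 11.6²/29) = 2.2606
df = 33.76 → 33 (Welch–Satterthwaite, rounded down)
t* = 2.733

CI: 11.50 ± 2.733 · 2.2606 = 11.50 ± 6.18 = (5.32, 17.68)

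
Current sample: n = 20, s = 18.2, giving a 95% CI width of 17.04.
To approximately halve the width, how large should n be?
n ≈ 80

CI width ∝ 1/√n
To reduce width by factor 2, need √n to grow by 2 → need 2² = 4 times as many samples.

Current: n = 20, width = 17.04
New: n = 80, width ≈ 8.10

Width reduced by factor of 17.04/8.10 = 2.10.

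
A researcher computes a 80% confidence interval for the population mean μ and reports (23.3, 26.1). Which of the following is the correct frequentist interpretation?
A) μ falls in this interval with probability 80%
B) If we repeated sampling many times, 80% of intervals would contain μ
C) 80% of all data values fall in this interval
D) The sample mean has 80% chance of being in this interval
B

A) Wrong — μ is fixed; the randomness lives in the interval, not in μ.
B) Correct — this is the frequentist long-run coverage interpretation.
C) Wrong — a CI is about the parameter μ, not individual data values.
D) Wrong — x̄ is observed and sits in the interval by construction.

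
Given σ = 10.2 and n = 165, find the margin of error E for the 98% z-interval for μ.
Margin of error = 1.85

Margin of error = z* · σ/√n
= 2.326 · 10.2/√165
= 2.326 · 10.2/12.8452
= 1.85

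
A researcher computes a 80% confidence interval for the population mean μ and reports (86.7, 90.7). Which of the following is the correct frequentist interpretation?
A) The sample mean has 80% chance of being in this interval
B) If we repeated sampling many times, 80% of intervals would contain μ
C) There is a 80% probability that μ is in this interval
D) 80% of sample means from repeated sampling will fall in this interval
B

A) Wrong — x̄ is observed and sits in the interval by construction.
B) Correct — this is the frequentist long-run coverage interpretation.
C) Wrong — μ is fixed; the randomness lives in the interval, not in μ.
D) Wrong — coverage applies to intervals containing μ, not to future x̄ values.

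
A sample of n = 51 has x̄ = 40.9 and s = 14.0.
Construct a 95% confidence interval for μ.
(36.96, 44.84)

t-interval (σ unknown):
df = n - 1 = 50
t* = 2.009 for 95% confidence

Margin of error = t* · s/√n = 2.009 · 14.0/√51 = 3.94

CI: (36.96, 44.84)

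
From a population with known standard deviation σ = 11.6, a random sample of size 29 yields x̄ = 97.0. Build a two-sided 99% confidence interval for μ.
(91.45, 102.55)

z-interval (σ known):
z* = 2.576 for 99% confidence

Margin of error = z* · σ/√n = 2.576 · 11.6/√29 = 5.55

CI: (97.0 - 5.55, 97.0 + 5.55) = (91.45, 102.55)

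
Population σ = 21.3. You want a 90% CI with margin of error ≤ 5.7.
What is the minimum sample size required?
n ≥ 38

For margin E ≤ 5.7:
n ≥ (z* · σ / E)²
n ≥ (1.645 · 21.3 / 5.7)²
n ≥ 37.79

Minimum n = 38 (rounding up)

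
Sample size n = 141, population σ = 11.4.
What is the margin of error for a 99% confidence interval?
Margin of error = 2.47

Margin of error = z* · σ/√n
= 2.576 · 11.4/√141
= 2.576 · 11.4/11.8743
= 2.47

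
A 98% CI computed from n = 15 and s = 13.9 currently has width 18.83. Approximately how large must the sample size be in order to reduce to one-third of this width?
n ≈ 135

CI width ∝ 1/√n
To reduce width by factor 3, need √n to grow by 3 → need 3² = 9 times as many samples.

Current: n = 15, width = 18.83
New: n = 135, width ≈ 5.63

Width reduced by factor of 18.83/5.63 = 3.34.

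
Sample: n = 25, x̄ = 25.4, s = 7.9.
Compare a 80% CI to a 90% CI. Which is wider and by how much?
90% CI is wider by 1.25

df = 24
80% CI: t* = 1.318, (23.32, 27.48), width = 2 · t* · s/√n = 4.16
90% CI: t* = 1.711, (22.70, 28.10), width = 2 · t* · s/√n = 5.41

The 90% CI is wider by 5.41 - 4.16 = 1.25.
Higher confidence requires a wider interval.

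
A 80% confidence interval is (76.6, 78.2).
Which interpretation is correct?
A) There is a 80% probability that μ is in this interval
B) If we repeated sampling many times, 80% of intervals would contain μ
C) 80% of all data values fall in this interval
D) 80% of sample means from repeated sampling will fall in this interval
B

A) Wrong — μ is fixed; the randomness lives in the interval, not in μ.
B) Correct — this is the frequentist long-run coverage interpretation.
C) Wrong — a CI is about the parameter μ, not individual data values.
D) Wrong — coverage applies to intervals containing μ, not to future x̄ values.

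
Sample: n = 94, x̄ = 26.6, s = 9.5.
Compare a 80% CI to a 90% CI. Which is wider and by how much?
90% CI is wider by 0.73

df = 93
80% CI: t* = 1.291, (25.34, 27.86), width = 2 · t* · s/√n = 2.53
90% CI: t* = 1.661, (24.97, 28.23), width = 2 · t* · s/√n = 3.26

The 90% CI is wider by 3.26 - 2.53 = 0.73.
Higher confidence requires a wider interval.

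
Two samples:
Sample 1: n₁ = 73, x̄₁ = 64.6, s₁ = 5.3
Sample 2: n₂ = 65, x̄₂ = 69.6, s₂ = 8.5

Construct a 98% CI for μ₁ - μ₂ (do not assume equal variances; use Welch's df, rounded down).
(-7.89, -2.11)

Difference: x̄₁ - x̄₂ = -5.00
SE = √(s₁²/n₁ + s₂²/n₂) = √(5.3²/73 + 8.5²/65) = 1.2232
df = 104.82 → 104 (Welch–Satterthwaite, rounded down)
t* = 2.363

CI: -5.00 ± 2.363 · 1.2232 = -5.00 ± 2.89 = (-7.89, -2.11)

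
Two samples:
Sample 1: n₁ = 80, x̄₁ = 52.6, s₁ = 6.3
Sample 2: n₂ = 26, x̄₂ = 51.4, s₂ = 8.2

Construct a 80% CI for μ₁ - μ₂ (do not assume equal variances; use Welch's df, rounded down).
(-1.09, 3.49)

Difference: x̄₁ - x̄₂ = 1.20
SE = √(s₁²/n₁ + s₂²/n₂) = √(6.3²/80 + 8.2²/26) = 1.7556
df = 35.10 → 35 (Welch–Satterthwaite, rounded down)
t* = 1.306

CI: 1.20 ± 1.306 · 1.7556 = 1.20 ± 2.29 = (-1.09, 3.49)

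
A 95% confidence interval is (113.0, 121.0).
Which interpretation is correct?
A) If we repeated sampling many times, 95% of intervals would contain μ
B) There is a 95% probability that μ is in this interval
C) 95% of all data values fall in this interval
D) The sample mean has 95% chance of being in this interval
A

A) Correct — this is the frequentist long-run coverage interpretation.
B) Wrong — μ is fixed; the randomness lives in the interval, not in μ.
C) Wrong — a CI is about the parameter μ, not individual data values.
D) Wrong — x̄ is observed and sits in the interval by construction.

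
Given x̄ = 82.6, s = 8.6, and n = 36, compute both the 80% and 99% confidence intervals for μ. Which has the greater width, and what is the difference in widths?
99% CI is wider by 4.07

df = 35
80% CI: t* = 1.306, (80.73, 84.47), width = 2 · t* · s/√n = 3.74
99% CI: t* = 2.724, (78.70, 86.50), width = 2 · t* · s/√n = 7.81

The 99% CI is wider by 7.81 - 3.74 = 4.07.
Higher confidence requires a wider interval.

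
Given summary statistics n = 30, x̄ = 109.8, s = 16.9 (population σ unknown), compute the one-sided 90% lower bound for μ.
μ ≥ 105.75

Lower bound (one-sided):
t* = 1.311 (one-sided for 90%)
Lower bound = x̄ - t* · s/√n = 109.8 - 1.311 · 16.9/√30 = 105.75

We are 90% confident that μ ≥ 105.75.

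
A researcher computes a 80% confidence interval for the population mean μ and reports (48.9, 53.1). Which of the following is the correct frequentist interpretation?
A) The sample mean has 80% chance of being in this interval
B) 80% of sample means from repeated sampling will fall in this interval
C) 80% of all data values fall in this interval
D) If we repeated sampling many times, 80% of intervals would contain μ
D

A) Wrong — x̄ is observed and sits in the interval by construction.
B) Wrong — coverage applies to intervals containing μ, not to future x̄ values.
C) Wrong — a CI is about the parameter μ, not individual data values.
D) Correct — this is the frequentist long-run coverage interpretation.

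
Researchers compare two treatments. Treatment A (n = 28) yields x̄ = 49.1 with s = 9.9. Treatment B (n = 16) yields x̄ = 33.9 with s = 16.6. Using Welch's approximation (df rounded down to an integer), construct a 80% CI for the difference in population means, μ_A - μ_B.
(9.18, 21.22)

Difference: x̄₁ - x̄₂ = 15.20
SE = √(s₁²/n₁ + s₂²/n₂) = √(9.9²/28 + 16.6²/16) = 4.5522
df = 21.23 → 21 (Welch–Satterthwaite, rounded down)
t* = 1.323

CI: 15.20 ± 1.323 · 4.5522 = 15.20 ± 6.02 = (9.18, 21.22)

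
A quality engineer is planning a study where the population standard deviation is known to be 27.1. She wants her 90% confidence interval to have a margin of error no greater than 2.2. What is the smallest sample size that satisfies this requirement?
n ≥ 411

For margin E ≤ 2.2:
n ≥ (z* · σ / E)²
n ≥ (1.645 · 27.1 / 2.2)²
n ≥ 410.61

Minimum n = 411 (rounding up)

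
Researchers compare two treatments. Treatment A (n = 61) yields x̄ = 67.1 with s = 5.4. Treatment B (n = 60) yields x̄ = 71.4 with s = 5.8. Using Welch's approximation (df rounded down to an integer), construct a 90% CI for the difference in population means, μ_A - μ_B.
(-5.99, -2.61)

Difference: x̄₁ - x̄₂ = -4.30
SE = √(s₁²/n₁ + s₂²/n₂) = √(5.4²/61 + 5.8²/60) = 1.0192
df = 118.09 → 118 (Welch–Satterthwaite, rounded down)
t* = 1.658

CI: -4.30 ± 1.658 · 1.0192 = -4.30 ± 1.69 = (-5.99, -2.61)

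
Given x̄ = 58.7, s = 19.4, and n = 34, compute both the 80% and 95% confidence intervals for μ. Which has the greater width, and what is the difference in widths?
95% CI is wider by 4.84

df = 33
80% CI: t* = 1.308, (54.35, 63.05), width = 2 · t* · s/√n = 8.70
95% CI: t* = 2.035, (51.93, 65.47), width = 2 · t* · s/√n = 13.54

The 95% CI is wider by 13.54 - 8.70 = 4.84.
Higher confidence requires a wider interval.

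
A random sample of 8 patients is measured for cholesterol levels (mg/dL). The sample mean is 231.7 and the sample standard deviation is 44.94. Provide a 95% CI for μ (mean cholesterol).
(194.12, 269.28)

t-interval (σ unknown):
df = n - 1 = 7
t* = 2.365 for 95% confidence

Margin of error = t* · s/√n = 2.365 · 44.94/√8 = 37.58

CI: (194.12, 269.28)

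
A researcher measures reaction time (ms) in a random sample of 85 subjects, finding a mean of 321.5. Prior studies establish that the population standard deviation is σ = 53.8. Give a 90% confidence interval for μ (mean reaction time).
(311.90, 331.10)

z-interval (σ known):
z* = 1.645 for 90% confidence

Margin of error = z* · σ/√n = 1.645 · 53.8/√85 = 9.60

CI: (321.5 - 9.60, 321.5 + 9.60) = (311.90, 331.10)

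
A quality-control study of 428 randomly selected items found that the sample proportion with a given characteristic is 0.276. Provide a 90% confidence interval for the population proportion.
(0.240, 0.312)

Proportion CI:
SE = √(p̂(1-p̂)/n) = √(0.276 · 0.724 / 428) = 0.02161

z* = 1.645
Margin = z* · SE = 1.645 · 0.02161 = 0.0355

CI: 0.276 ± 0.0355 = (0.240, 0.312)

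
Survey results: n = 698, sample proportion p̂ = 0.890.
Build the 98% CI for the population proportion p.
(0.862, 0.918)

Proportion CI:
SE = √(p̂(1-p̂)/n) = √(0.890 · 0.110 / 698) = 0.01184

z* = 2.326
Margin = z* · SE = 2.326 · 0.01184 = 0.0275

CI: 0.890 ± 0.0275 = (0.862, 0.918)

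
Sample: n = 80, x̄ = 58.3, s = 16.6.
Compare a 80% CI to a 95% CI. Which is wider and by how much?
95% CI is wider by 2.59

df = 79
80% CI: t* = 1.292, (55.90, 60.70), width = 2 · t* · s/√n = 4.80
95% CI: t* = 1.990, (54.61, 61.99), width = 2 · t* · s/√n = 7.39

The 95% CI is wider by 7.39 - 4.80 = 2.59.
Higher confidence requires a wider interval.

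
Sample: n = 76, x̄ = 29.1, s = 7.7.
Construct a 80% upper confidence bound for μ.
μ ≤ 29.85

Upper bound (one-sided):
t* = 0.846 (one-sided for 80%)
Upper bound = x̄ + t* · s/√n = 29.1 + 0.846 · 7.7/√76 = 29.85

We are 80% confident that μ ≤ 29.85.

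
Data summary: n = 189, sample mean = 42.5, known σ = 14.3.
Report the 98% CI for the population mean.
(40.08, 44.92)

z-interval (σ known):
z* = 2.326 for 98% confidence

Margin of error = z* · σ/√n = 2.326 · 14.3/√189 = 2.42

CI: (42.5 - 2.42, 42.5 + 2.42) = (40.08, 44.92)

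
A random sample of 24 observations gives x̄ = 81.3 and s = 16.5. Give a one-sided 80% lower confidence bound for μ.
μ ≥ 78.41

Lower bound (one-sided):
t* = 0.858 (one-sided for 80%)
Lower bound = x̄ - t* · s/√n = 81.3 - 0.858 · 16.5/√24 = 78.41

We are 80% confident that μ ≥ 78.41.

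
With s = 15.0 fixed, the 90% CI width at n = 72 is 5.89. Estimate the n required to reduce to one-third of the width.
n ≈ 648

CI width ∝ 1/√n
To reduce width by factor 3, need √n to grow by 3 → need 3² = 9 times as many samples.

Current: n = 72, width = 5.89
New: n = 648, width ≈ 1.94

Width reduced by factor of 5.89/1.94 = 3.04.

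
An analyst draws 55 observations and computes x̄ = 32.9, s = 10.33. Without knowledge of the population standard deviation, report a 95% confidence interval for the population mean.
(30.11, 35.69)

t-interval (σ unknown):
df = n - 1 = 54
t* = 2.005 for 95% confidence

Margin of error = t* · s/√n = 2.005 · 10.33/√55 = 2.79

CI: (30.11, 35.69)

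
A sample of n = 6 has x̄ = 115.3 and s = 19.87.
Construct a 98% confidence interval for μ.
(88.00, 142.60)

t-interval (σ unknown):
df = n - 1 = 5
t* = 3.365 for 98% confidence

Margin of error = t* · s/√n = 3.365 · 19.87/√6 = 27.30

CI: (88.00, 142.60)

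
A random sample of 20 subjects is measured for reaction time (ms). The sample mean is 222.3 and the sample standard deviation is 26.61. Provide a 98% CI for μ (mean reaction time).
(207.19, 237.41)

t-interval (σ unknown):
df = n - 1 = 19
t* = 2.539 for 98% confidence

Margin of error = t* · s/√n = 2.539 · 26.61/√20 = 15.11

CI: (207.19, 237.41)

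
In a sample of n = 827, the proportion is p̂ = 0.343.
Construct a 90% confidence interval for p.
(0.316, 0.370)

Proportion CI:
SE = √(p̂(1-p̂)/n) = √(0.343 · 0.657 / 827) = 0.01651

z* = 1.645
Margin = z* · SE = 1.645 · 0.01651 = 0.0272

CI: 0.343 ± 0.0272 = (0.316, 0.370)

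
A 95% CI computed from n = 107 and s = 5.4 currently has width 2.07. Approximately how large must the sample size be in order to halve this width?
n ≈ 428

CI width ∝ 1/√n
To reduce width by factor 2, need √n to grow by 2 → need 2² = 4 times as many samples.

Current: n = 107, width = 2.07
New: n = 428, width ≈ 1.03

Width reduced by factor of 2.07/1.03 = 2.01.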